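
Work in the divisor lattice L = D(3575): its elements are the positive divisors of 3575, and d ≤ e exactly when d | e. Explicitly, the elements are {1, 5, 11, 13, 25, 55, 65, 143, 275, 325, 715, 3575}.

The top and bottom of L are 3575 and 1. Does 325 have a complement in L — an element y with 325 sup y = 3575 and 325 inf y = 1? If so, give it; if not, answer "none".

Need y with 325 ∨ y = 3575 and 325 ∧ y = 1.
Checking each element gives: 11.

11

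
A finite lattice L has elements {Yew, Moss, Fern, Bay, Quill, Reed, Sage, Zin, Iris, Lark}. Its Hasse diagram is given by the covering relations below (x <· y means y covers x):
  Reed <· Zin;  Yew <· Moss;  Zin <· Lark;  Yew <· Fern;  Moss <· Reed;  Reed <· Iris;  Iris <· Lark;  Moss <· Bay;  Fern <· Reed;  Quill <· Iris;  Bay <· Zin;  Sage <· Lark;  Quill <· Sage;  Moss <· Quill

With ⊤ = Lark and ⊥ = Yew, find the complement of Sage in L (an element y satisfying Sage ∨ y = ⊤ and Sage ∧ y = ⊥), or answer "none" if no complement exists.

Fern

Need y with Sage ∨ y = Lark and Sage ∧ y = Yew.
Checking each element gives: Fern.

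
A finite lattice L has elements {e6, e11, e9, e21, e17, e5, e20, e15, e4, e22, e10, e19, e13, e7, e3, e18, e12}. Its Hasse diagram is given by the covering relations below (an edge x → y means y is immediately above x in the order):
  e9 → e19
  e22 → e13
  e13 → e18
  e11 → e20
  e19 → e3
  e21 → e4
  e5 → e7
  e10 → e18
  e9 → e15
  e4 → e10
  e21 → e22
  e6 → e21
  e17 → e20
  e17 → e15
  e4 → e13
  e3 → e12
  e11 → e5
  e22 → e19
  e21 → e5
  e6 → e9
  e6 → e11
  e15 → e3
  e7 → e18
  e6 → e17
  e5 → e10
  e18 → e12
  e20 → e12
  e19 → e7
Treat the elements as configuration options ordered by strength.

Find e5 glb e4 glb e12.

e21

Common lower bounds of {e5, e4, e12}: e21, e6.
The greatest among these is e21.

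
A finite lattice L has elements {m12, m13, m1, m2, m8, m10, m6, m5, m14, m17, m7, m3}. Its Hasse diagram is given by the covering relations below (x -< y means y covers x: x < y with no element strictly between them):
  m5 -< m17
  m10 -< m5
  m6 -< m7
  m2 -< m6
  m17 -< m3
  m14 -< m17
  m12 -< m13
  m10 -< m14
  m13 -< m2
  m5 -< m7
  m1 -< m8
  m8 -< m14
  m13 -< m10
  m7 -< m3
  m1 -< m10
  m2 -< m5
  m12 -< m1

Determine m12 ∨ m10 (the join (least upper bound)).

m10

Common upper bounds of {m12, m10}: m10, m14, m17, m3, m5, m7.
The least among these is m10.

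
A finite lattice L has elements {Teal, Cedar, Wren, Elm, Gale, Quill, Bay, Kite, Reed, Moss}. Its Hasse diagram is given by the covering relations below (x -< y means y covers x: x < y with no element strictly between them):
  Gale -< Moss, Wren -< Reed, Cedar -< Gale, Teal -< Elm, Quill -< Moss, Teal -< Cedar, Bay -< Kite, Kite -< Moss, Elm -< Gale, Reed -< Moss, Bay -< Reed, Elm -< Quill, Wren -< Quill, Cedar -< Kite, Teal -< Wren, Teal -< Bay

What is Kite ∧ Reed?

Common lower bounds of {Kite, Reed}: Bay, Teal.
The greatest among these is Bay.

Bay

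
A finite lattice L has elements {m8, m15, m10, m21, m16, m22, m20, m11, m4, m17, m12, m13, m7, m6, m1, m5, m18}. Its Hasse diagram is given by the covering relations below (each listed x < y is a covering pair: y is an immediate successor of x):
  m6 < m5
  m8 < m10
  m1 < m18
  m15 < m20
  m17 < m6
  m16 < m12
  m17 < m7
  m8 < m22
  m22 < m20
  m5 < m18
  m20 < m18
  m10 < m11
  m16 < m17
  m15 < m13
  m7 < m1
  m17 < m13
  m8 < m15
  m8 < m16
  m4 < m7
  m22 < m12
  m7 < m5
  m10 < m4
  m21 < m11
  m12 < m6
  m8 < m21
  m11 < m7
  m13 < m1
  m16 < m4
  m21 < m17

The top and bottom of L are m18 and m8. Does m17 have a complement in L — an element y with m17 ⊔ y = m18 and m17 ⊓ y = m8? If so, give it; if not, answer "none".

m20

Need y with m17 ∨ y = m18 and m17 ∧ y = m8.
Checking each element gives: m20.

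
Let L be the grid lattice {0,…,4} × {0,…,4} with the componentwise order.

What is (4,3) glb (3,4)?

In a product of chains, the meet is componentwise min, giving (3,3).

(3,3)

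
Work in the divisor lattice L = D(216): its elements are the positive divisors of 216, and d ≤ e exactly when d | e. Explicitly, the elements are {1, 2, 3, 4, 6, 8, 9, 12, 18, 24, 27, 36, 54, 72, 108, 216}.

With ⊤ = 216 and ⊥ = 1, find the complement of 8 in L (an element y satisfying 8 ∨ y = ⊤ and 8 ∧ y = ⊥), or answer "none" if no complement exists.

27

Need y with 8 ∨ y = 216 and 8 ∧ y = 1.
Checking each element gives: 27.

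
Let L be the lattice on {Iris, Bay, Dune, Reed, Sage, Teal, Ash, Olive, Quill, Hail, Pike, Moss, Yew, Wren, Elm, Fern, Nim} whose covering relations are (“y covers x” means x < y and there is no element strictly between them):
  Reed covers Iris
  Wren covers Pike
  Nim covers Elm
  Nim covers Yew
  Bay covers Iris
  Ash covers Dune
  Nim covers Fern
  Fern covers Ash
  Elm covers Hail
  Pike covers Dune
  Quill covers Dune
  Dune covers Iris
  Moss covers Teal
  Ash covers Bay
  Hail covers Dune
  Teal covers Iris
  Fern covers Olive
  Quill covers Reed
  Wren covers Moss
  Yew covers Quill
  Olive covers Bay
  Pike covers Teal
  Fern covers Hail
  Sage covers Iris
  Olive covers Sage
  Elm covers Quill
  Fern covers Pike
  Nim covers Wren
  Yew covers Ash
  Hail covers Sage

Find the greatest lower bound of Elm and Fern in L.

Common lower bounds of {Elm, Fern}: Dune, Hail, Iris, Sage.
The greatest among these is Hail.

Hail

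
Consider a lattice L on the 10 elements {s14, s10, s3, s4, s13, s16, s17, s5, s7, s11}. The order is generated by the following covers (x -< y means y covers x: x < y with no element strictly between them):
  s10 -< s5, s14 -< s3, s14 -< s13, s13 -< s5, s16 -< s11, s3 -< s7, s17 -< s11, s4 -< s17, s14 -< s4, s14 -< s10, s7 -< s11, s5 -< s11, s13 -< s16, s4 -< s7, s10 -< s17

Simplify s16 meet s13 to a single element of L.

s13

s16 ∧ s13 = s13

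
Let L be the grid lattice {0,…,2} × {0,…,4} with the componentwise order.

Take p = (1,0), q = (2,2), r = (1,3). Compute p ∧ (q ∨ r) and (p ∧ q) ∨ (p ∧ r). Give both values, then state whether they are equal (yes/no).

(1,0); (1,0); yes

q ∨ r = (2,3), so p ∧ (q ∨ r) = (1,0) ∧ (2,3) = (1,0).
p ∧ q = (1,0) and p ∧ r = (1,0), so (p ∧ q) ∨ (p ∧ r) = (1,0) ∨ (1,0) = (1,0).
Equal: yes.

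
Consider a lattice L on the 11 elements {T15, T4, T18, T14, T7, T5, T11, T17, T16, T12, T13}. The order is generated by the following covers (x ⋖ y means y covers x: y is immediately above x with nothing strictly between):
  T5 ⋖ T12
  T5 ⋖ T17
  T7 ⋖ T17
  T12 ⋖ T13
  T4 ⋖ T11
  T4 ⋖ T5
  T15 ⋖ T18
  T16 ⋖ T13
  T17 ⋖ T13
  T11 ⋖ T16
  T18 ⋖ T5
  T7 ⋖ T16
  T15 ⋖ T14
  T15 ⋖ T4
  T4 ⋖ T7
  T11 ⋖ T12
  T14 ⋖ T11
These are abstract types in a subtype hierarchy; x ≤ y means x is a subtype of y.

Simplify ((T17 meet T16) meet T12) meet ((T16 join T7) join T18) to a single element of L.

T17 ∧ T16 = T7
T7 ∧ T12 = T4
T16 ∨ T7 = T16
T16 ∨ T18 = T13
T4 ∧ T13 = T4

T4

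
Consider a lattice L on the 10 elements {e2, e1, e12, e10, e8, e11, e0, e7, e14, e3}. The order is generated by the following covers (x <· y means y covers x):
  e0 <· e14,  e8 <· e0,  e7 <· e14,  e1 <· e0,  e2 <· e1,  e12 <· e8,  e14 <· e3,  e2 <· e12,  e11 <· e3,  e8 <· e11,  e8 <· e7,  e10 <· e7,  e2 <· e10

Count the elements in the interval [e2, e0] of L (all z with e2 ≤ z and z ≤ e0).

5

The interval [e2, e0] = {e0, e1, e12, e2, e8}, which has 5 elements.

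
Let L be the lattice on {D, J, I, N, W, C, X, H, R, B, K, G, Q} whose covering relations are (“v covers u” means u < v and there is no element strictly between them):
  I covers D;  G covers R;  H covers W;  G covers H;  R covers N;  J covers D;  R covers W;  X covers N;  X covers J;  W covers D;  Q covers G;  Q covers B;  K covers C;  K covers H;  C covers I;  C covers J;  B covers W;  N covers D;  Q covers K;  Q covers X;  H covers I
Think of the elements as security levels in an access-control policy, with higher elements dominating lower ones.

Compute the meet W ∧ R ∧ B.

Common lower bounds of {W, R, B}: D, W.
The greatest among these is W.

W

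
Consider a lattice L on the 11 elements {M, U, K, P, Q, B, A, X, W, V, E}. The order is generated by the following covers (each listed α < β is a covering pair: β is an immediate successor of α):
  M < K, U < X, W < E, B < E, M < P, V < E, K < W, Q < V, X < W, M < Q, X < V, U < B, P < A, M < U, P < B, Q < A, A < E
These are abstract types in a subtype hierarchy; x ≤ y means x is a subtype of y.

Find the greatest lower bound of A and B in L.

Common lower bounds of {A, B}: M, P.
The greatest among these is P.

P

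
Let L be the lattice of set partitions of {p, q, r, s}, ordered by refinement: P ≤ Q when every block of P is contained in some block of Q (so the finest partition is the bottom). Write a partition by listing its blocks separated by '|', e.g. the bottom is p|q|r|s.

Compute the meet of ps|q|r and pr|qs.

The meet (common refinement) of ps|q|r and pr|qs intersects blocks pairwise, giving p|q|r|s.

p|q|r|s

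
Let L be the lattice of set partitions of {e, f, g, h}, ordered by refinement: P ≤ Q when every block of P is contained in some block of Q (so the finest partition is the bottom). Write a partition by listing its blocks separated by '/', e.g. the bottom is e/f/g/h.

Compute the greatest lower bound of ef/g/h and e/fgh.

e/f/g/h

The meet (common refinement) of ef/g/h and e/fgh intersects blocks pairwise, giving e/f/g/h.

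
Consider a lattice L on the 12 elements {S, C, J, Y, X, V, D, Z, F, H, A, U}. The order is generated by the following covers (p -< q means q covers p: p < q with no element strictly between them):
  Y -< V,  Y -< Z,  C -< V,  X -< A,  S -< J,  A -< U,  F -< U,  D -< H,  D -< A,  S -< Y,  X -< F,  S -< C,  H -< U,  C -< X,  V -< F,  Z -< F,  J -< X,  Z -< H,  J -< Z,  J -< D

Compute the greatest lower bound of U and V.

Common lower bounds of {U, V}: C, S, V, Y.
The greatest among these is V.

V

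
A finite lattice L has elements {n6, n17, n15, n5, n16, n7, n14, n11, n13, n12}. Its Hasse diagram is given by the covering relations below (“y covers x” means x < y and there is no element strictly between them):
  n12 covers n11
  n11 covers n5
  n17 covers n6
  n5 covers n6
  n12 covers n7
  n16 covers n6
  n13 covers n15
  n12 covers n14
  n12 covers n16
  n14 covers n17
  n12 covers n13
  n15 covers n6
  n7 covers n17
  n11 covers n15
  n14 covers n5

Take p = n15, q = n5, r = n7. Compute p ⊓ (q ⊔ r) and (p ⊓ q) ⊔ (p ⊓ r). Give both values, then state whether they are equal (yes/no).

q ⊔ r = n12, so p ⊓ (q ⊔ r) = n15 ⊓ n12 = n15.
p ⊓ q = n6 and p ⊓ r = n6, so (p ⊓ q) ⊔ (p ⊓ r) = n6 ⊔ n6 = n6.
Equal: no.

n15; n6; no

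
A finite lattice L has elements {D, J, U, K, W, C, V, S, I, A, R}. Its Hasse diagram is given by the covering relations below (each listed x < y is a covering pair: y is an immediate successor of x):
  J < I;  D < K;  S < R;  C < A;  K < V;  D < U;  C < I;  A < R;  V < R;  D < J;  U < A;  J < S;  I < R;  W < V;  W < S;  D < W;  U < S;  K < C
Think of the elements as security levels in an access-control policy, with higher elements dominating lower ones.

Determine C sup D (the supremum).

Common upper bounds of {C, D}: A, C, I, R.
The least among these is C.

C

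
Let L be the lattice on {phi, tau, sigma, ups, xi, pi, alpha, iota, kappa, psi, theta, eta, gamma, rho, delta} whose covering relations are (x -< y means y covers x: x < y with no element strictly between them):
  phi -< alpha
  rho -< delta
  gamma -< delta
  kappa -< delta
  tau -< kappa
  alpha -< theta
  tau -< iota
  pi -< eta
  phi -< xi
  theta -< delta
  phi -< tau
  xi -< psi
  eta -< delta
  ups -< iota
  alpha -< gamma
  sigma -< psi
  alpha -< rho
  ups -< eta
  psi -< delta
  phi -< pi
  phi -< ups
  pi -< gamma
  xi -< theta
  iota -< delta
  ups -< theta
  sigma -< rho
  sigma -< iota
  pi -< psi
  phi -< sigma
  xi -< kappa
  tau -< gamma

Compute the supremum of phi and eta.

eta

Common upper bounds of {phi, eta}: delta, eta.
The least among these is eta.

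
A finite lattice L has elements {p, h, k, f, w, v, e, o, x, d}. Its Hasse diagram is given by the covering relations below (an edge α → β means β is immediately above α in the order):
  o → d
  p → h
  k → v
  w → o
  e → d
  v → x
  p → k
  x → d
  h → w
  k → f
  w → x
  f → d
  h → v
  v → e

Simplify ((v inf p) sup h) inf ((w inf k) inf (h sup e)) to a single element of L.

v ∧ p = p
p ∨ h = h
w ∧ k = p
h ∨ e = e
p ∧ e = p
h ∧ p = p

p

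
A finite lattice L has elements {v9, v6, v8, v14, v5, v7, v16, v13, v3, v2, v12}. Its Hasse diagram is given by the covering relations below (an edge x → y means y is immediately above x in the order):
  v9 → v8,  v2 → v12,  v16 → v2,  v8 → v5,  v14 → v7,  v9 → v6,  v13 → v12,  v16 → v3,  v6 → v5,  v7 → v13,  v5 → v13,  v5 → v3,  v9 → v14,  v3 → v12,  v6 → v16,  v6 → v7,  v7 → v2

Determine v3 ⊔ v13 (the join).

Common upper bounds of {v3, v13}: v12.
The least among these is v12.

v12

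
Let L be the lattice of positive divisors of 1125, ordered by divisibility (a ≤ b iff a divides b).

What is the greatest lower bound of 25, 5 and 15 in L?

In the divisibility order, the meet is the greatest common divisor: gcd(25, 5, 15) = 5.

5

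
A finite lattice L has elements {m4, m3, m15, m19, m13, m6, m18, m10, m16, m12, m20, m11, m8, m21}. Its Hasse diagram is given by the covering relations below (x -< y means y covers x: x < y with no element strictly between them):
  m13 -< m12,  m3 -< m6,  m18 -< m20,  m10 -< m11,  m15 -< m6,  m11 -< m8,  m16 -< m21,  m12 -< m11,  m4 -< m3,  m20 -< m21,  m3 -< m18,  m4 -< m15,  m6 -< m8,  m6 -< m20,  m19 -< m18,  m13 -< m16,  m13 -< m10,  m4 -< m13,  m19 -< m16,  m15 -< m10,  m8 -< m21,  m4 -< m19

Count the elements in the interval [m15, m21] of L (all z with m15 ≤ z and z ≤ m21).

The interval [m15, m21] = {m10, m11, m15, m20, m21, m6, m8}, which has 7 elements.

7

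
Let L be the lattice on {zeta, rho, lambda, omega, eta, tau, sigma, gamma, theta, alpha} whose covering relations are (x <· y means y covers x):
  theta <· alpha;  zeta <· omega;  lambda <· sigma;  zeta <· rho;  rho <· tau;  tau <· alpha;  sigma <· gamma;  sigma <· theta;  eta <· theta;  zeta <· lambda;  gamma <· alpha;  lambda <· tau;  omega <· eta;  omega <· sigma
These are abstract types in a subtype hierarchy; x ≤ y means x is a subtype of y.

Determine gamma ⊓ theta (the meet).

Common lower bounds of {gamma, theta}: lambda, omega, sigma, zeta.
The greatest among these is sigma.

sigma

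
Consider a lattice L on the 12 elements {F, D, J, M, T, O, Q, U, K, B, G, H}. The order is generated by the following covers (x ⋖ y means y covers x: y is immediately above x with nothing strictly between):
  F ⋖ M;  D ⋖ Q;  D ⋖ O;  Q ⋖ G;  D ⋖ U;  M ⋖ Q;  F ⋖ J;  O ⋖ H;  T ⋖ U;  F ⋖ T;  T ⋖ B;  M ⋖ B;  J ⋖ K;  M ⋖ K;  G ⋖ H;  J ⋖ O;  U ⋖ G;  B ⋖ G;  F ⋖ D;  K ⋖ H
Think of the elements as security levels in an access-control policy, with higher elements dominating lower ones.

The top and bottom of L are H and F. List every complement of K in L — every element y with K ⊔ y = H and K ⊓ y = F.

Need y with K ∨ y = H and K ∧ y = F.
Checking each element gives: D, T, U.

D, T, U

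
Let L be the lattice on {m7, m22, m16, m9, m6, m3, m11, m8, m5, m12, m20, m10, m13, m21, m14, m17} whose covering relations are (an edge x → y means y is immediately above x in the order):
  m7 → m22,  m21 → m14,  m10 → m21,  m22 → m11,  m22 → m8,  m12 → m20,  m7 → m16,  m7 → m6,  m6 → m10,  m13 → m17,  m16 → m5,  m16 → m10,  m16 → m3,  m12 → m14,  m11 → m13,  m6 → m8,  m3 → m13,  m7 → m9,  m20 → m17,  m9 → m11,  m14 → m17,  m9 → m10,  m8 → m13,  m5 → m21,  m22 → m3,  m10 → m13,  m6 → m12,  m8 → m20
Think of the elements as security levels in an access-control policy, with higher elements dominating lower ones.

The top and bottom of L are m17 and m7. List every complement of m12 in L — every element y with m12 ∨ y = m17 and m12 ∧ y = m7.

m11, m3

Need y with m12 ∨ y = m17 and m12 ∧ y = m7.
Checking each element gives: m11, m3.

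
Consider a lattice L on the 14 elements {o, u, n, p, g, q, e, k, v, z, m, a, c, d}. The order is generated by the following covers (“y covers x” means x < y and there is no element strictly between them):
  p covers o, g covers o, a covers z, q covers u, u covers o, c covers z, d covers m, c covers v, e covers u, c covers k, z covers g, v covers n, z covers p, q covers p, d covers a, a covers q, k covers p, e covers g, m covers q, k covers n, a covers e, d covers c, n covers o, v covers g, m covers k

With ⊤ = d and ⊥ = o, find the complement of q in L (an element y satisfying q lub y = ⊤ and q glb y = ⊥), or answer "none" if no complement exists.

v

Need y with q ∨ y = d and q ∧ y = o.
Checking each element gives: v.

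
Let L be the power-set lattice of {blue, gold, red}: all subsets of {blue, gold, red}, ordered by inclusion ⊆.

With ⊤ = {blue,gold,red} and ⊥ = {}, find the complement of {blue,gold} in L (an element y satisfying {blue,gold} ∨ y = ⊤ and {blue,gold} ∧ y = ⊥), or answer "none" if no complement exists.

Need y with {blue,gold} ∨ y = {blue,gold,red} and {blue,gold} ∧ y = {}.
Checking each element gives: {red}.

{red}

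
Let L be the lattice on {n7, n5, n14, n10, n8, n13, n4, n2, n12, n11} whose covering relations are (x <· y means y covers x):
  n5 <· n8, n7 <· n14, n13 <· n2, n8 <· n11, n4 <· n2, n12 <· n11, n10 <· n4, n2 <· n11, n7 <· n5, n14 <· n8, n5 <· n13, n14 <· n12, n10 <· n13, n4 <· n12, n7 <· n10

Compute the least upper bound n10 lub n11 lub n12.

Common upper bounds of {n10, n11, n12}: n11.
The least among these is n11.

n11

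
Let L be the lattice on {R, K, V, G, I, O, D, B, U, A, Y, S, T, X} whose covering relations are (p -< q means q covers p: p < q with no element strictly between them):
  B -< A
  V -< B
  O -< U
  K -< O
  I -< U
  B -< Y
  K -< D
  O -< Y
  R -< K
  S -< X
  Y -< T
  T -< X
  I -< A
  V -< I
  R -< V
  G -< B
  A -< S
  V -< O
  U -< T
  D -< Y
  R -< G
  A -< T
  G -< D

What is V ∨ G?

Common upper bounds of {V, G}: A, B, S, T, X, Y.
The least among these is B.

B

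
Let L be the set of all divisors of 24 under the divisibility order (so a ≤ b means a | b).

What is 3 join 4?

Common upper bounds of {3, 4}: 12, 24.
The least among these is 12.

12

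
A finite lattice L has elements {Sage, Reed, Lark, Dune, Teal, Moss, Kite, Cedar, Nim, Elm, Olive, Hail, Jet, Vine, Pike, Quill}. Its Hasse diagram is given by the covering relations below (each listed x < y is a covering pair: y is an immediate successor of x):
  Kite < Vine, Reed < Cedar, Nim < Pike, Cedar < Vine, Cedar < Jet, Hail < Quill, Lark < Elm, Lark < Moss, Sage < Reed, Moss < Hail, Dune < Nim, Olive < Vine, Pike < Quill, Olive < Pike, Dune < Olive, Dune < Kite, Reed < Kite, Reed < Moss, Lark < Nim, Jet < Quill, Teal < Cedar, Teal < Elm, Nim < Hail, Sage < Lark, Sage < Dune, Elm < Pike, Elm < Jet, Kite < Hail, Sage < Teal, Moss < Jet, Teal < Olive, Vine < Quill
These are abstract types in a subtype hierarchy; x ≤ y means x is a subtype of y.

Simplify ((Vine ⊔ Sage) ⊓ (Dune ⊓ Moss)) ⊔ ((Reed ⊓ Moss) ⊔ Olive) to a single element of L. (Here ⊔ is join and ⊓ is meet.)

Vine

Vine ∨ Sage = Vine
Dune ∧ Moss = Sage
Vine ∧ Sage = Sage
Reed ∧ Moss = Reed
Reed ∨ Olive = Vine
Sage ∨ Vine = Vine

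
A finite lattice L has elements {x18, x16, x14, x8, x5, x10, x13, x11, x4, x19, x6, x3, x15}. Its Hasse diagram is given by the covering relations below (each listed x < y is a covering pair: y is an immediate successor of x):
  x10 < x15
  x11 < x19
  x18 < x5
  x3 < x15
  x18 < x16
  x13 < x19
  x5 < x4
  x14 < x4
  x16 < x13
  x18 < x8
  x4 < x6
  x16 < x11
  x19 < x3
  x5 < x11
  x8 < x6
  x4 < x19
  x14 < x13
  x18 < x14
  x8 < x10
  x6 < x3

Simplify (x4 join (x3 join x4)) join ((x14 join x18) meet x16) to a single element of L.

x3 ∨ x4 = x3
x4 ∨ x3 = x3
x14 ∨ x18 = x14
x14 ∧ x16 = x18
x3 ∨ x18 = x3

x3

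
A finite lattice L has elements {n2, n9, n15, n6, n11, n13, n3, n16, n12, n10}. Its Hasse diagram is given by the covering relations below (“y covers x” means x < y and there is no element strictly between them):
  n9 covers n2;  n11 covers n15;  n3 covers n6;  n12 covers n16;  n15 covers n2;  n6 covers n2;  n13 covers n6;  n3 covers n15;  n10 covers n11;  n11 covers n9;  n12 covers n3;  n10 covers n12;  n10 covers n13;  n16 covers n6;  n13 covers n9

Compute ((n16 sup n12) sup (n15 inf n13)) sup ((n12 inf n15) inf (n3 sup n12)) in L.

n16 ∨ n12 = n12
n15 ∧ n13 = n2
n12 ∨ n2 = n12
n12 ∧ n15 = n15
n3 ∨ n12 = n12
n15 ∧ n12 = n15
n12 ∨ n15 = n12

n12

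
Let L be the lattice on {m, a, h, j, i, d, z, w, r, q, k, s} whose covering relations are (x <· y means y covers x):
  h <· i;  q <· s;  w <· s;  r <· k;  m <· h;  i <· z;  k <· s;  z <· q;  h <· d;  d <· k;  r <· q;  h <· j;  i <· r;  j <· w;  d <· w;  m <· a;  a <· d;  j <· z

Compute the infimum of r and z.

Common lower bounds of {r, z}: h, i, m.
The greatest among these is i.

i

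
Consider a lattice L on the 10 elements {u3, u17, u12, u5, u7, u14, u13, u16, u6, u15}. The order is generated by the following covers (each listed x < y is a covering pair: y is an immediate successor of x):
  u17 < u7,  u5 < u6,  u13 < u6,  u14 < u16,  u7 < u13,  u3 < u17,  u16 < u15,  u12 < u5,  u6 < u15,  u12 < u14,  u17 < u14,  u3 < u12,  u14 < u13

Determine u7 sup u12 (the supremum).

u13

Common upper bounds of {u7, u12}: u13, u15, u6.
The least among these is u13.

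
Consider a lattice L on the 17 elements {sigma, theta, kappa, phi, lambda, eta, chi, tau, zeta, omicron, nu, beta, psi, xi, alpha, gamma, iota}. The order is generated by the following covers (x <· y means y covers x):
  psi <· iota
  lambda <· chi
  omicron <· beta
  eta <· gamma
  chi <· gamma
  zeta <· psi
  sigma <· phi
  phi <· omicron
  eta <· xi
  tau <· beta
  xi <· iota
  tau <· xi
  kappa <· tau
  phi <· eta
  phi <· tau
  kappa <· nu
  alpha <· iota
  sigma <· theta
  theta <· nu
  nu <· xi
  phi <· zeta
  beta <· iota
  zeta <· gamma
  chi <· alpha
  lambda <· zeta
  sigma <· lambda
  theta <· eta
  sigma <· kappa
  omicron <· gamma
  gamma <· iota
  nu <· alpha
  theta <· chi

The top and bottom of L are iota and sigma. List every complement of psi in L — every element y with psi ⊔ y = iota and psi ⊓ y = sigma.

Need y with psi ∨ y = iota and psi ∧ y = sigma.
Checking each element gives: kappa, nu, theta.

kappa, nu, theta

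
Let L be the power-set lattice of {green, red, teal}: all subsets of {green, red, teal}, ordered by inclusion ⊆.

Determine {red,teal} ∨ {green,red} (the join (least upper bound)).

Common upper bounds of {{red,teal}, {green,red}}: {green,red,teal}.
The least among these is {green,red,teal}.

{green,red,teal}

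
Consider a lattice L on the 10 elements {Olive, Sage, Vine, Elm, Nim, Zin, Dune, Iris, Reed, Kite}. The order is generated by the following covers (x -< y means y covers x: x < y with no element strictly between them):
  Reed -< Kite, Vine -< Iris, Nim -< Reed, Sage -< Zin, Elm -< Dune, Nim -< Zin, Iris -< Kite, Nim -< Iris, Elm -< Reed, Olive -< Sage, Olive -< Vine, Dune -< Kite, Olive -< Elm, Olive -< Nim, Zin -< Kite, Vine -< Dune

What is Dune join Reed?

Common upper bounds of {Dune, Reed}: Kite.
The least among these is Kite.

Kite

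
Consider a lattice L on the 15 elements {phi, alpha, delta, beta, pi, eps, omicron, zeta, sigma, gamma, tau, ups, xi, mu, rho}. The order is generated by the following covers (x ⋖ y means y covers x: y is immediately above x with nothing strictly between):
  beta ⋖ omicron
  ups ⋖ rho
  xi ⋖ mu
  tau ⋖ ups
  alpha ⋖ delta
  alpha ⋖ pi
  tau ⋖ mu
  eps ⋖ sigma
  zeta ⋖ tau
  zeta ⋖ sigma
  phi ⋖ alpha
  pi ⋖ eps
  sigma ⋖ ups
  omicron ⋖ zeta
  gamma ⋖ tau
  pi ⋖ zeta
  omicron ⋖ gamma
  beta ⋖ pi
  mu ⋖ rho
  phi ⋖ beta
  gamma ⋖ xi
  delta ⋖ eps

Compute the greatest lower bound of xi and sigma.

omicron

Common lower bounds of {xi, sigma}: beta, omicron, phi.
The greatest among these is omicron.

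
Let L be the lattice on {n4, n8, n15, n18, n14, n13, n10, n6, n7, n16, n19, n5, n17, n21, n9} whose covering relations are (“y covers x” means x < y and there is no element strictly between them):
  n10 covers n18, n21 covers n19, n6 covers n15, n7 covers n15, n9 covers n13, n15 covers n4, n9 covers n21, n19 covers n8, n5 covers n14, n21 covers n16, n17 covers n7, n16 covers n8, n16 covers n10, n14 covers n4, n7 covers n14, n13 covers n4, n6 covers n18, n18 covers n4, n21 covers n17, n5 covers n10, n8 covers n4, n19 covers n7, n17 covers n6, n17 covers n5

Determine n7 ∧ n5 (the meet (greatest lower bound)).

Common lower bounds of {n7, n5}: n14, n4.
The greatest among these is n14.

n14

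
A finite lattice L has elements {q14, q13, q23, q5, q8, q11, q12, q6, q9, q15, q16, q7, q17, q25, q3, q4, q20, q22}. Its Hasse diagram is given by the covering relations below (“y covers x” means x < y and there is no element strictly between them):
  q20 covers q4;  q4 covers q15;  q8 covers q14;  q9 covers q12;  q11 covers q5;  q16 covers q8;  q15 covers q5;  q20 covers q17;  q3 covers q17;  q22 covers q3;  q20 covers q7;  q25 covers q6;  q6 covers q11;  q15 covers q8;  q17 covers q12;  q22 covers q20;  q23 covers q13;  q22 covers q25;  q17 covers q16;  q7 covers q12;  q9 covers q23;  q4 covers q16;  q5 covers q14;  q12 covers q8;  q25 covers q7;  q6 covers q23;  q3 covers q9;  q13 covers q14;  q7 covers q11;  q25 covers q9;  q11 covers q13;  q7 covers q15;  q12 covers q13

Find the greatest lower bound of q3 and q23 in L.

q23

Common lower bounds of {q3, q23}: q13, q14, q23.
The greatest among these is q23.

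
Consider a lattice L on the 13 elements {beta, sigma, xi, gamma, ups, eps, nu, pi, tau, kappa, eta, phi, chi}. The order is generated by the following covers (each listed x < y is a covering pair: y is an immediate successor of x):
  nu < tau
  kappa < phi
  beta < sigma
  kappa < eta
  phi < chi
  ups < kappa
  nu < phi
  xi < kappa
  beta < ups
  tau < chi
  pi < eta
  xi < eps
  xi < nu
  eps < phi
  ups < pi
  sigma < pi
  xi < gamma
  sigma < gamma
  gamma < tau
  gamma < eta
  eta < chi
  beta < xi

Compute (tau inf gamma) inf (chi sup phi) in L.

gamma

tau ∧ gamma = gamma
chi ∨ phi = chi
gamma ∧ chi = gamma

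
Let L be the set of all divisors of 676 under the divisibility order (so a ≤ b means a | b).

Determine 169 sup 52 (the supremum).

In the divisibility order, the join is the least common multiple: lcm(169, 52) = 676.

676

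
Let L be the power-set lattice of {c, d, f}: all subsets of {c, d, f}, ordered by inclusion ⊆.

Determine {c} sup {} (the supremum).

{c}

Under ⊆, join is union: {c} ∪ {} = {c}.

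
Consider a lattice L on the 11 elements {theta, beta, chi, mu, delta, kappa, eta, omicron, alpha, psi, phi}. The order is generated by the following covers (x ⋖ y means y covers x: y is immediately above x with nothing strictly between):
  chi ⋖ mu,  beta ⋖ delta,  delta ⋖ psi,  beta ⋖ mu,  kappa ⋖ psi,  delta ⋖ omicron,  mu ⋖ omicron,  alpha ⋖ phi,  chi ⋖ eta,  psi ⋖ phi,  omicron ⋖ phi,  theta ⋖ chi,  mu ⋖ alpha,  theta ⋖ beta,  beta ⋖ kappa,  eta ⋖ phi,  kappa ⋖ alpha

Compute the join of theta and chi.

chi

Common upper bounds of {theta, chi}: alpha, chi, eta, mu, omicron, phi.
The least among these is chi.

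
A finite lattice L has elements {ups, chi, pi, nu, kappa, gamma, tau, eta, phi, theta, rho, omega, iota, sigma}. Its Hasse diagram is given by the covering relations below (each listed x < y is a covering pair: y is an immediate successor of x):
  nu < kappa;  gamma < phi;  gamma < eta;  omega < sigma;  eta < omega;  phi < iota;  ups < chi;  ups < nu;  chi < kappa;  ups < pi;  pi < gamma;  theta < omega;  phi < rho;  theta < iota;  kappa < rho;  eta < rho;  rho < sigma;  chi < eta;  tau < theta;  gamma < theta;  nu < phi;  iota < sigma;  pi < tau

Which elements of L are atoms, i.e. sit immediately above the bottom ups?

The atoms are exactly the elements that cover ups: chi, nu, pi.

chi, nu, pi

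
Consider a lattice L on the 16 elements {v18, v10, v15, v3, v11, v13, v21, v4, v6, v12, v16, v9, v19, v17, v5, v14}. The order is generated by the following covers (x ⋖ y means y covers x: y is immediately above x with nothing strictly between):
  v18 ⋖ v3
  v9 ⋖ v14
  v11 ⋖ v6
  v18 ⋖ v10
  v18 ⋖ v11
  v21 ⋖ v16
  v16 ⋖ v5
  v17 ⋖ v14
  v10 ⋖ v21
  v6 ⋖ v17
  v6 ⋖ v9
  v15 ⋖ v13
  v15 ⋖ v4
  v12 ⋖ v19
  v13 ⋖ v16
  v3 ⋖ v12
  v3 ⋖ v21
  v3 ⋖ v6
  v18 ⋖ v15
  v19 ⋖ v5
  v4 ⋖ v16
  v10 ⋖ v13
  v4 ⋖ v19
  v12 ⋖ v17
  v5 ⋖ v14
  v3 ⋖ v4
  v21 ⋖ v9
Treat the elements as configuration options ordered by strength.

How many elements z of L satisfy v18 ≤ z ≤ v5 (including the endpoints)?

The interval [v18, v5] = {v10, v12, v13, v15, v16, v18, v19, v21, v3, v4, v5}, which has 11 elements.

11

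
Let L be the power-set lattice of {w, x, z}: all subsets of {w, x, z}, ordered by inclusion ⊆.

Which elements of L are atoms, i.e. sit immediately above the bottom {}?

The atoms are exactly the elements that cover {}: {w}, {x}, {z}.

{w}, {x}, {z}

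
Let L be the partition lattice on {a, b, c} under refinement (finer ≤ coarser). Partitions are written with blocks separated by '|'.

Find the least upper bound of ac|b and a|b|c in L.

ac|b

Common upper bounds of {ac|b, a|b|c}: abc, ac|b.
The least among these is ac|b.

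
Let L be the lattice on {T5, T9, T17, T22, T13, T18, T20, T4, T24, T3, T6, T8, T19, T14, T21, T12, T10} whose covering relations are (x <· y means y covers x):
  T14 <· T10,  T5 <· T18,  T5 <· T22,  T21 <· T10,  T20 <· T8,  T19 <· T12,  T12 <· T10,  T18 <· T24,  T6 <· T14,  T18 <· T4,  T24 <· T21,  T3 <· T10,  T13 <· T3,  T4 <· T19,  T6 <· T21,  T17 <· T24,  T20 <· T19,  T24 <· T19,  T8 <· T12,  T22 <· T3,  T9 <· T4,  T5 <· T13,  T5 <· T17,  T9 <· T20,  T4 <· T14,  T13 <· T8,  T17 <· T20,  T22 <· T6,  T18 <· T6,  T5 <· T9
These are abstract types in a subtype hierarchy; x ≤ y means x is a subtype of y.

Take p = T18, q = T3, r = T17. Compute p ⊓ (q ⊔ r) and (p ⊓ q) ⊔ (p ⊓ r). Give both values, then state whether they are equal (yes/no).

T18; T5; no

q ⊔ r = T10, so p ⊓ (q ⊔ r) = T18 ⊓ T10 = T18.
p ⊓ q = T5 and p ⊓ r = T5, so (p ⊓ q) ⊔ (p ⊓ r) = T5 ⊔ T5 = T5.
Equal: no.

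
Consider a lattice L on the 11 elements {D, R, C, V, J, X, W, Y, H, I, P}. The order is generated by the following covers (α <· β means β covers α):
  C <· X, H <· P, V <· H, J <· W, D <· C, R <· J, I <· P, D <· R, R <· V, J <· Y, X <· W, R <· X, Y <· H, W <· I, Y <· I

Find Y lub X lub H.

Common upper bounds of {Y, X, H}: P.
The least among these is P.

P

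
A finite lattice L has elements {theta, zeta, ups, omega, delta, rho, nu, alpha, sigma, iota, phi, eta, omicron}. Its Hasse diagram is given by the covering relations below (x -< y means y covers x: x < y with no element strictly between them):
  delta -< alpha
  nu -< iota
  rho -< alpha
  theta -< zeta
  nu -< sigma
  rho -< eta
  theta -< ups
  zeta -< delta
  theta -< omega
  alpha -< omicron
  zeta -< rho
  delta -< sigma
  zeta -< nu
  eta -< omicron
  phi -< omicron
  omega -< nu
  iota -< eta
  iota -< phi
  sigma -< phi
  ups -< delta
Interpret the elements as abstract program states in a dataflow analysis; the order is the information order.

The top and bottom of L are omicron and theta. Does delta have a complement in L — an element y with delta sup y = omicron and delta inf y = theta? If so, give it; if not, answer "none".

none

For every candidate y, either delta ∨ y ≠ omicron or delta ∧ y ≠ theta; no complement exists.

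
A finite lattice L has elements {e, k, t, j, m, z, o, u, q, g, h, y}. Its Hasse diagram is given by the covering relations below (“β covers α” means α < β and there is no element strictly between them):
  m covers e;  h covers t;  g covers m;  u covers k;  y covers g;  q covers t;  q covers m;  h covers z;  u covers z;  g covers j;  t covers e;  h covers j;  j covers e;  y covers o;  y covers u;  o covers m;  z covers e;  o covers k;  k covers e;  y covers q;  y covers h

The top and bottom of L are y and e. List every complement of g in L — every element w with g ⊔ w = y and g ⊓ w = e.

Need w with g ∨ w = y and g ∧ w = e.
Checking each element gives: k, t, u, z.

k, t, u, z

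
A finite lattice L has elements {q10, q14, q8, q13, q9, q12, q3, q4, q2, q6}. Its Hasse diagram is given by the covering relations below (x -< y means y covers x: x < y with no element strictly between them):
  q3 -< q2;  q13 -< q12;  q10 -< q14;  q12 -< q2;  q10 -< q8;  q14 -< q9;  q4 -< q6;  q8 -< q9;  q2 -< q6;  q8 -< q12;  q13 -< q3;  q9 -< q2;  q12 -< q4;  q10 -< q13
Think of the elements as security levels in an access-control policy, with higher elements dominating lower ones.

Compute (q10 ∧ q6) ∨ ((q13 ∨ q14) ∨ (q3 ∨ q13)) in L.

q2

q10 ∧ q6 = q10
q13 ∨ q14 = q2
q3 ∨ q13 = q3
q2 ∨ q3 = q2
q10 ∨ q2 = q2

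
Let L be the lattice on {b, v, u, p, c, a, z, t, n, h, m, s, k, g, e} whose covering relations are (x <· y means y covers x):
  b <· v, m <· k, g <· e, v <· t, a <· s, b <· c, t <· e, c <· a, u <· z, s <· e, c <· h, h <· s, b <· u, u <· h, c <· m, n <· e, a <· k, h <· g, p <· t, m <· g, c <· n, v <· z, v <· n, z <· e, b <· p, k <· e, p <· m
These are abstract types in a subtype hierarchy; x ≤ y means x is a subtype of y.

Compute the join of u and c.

Common upper bounds of {u, c}: e, g, h, s.
The least among these is h.

h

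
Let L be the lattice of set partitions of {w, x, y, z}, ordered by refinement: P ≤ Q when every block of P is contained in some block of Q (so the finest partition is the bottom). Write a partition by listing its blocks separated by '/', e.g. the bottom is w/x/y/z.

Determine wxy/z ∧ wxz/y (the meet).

wx/y/z

The meet (common refinement) of wxy/z and wxz/y intersects blocks pairwise, giving wx/y/z.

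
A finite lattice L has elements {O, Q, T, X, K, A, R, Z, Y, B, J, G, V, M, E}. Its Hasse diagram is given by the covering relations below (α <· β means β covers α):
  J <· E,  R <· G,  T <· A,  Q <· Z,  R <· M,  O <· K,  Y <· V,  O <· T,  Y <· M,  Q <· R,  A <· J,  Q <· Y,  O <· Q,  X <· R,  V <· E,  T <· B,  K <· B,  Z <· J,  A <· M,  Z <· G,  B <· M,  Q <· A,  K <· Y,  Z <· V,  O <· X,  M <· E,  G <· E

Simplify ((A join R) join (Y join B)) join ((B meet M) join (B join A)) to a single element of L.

M

A ∨ R = M
Y ∨ B = M
M ∨ M = M
B ∧ M = B
B ∨ A = M
B ∨ M = M
M ∨ M = M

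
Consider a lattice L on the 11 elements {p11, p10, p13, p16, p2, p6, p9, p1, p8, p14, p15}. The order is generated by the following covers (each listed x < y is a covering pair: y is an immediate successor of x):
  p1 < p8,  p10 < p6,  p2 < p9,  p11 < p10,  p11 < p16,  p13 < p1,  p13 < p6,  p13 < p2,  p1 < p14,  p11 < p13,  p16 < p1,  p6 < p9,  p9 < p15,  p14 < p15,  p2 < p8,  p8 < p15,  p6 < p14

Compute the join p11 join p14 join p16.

p14

Common upper bounds of {p11, p14, p16}: p14, p15.
The least among these is p14.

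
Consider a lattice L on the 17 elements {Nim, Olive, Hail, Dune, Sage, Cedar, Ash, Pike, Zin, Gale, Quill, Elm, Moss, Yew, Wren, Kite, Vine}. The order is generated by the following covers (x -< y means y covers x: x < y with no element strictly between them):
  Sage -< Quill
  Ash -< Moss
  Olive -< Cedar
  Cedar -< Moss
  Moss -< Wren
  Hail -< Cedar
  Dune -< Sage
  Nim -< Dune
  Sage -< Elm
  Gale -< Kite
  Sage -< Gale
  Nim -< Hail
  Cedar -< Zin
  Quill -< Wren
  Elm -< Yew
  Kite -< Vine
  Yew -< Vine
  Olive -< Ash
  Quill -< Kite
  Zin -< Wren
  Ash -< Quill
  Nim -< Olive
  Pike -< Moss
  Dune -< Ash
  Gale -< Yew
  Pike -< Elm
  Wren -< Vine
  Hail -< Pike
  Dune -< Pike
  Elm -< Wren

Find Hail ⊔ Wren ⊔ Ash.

Common upper bounds of {Hail, Wren, Ash}: Vine, Wren.
The least among these is Wren.

Wren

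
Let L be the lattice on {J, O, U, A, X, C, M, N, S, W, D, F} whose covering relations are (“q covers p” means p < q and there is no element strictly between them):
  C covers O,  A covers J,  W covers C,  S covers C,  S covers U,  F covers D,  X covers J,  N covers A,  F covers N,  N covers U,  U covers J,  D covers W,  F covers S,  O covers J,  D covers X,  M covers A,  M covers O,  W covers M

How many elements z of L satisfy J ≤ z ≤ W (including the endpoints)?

6

The interval [J, W] = {A, C, J, M, O, W}, which has 6 elements.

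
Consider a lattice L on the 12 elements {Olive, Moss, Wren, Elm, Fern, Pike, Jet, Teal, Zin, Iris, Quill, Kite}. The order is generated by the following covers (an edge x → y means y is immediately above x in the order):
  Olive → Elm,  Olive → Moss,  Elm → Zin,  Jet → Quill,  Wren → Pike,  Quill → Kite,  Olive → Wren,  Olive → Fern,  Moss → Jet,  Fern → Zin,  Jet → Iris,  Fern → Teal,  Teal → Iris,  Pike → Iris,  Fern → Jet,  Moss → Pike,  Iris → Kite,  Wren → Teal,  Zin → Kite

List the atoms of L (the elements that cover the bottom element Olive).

The atoms are exactly the elements that cover Olive: Elm, Fern, Moss, Wren.

Elm, Fern, Moss, Wren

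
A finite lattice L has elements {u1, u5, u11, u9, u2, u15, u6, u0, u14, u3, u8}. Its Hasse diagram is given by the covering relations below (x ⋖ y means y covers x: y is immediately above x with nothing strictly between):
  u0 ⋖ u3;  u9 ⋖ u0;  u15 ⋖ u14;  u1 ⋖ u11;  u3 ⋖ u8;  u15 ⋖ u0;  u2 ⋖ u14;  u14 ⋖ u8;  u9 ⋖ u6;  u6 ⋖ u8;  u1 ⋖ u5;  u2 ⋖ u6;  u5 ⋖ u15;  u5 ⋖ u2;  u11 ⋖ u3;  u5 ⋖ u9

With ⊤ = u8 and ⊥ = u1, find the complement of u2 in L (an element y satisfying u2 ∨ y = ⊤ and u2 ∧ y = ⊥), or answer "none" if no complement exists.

u11

Need y with u2 ∨ y = u8 and u2 ∧ y = u1.
Checking each element gives: u11.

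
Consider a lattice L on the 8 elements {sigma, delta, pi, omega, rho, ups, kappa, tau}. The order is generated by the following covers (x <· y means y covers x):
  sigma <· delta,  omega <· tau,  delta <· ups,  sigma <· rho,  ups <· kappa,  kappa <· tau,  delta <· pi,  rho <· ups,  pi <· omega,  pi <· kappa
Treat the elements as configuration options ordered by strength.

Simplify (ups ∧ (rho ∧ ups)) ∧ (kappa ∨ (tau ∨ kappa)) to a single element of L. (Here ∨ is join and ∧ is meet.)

rho ∧ ups = rho
ups ∧ rho = rho
tau ∨ kappa = tau
kappa ∨ tau = tau
rho ∧ tau = rho

rho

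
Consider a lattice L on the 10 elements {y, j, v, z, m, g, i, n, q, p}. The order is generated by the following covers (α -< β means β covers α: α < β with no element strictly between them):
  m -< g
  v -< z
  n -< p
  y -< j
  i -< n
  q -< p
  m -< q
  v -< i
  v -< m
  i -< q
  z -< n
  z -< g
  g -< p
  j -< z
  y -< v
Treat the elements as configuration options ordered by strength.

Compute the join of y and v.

v

Common upper bounds of {y, v}: g, i, m, n, p, q, v, z.
The least among these is v.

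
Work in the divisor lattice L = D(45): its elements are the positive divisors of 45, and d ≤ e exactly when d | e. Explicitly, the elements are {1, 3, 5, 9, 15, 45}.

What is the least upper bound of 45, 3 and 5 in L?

45

In the divisibility order, the join is the least common multiple: lcm(45, 3, 5) = 45.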